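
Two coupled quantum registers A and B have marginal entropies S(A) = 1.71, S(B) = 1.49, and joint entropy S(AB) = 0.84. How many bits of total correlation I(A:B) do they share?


I(A:B) = S(A) + S(B) - S(AB)
= 1.71 + 1.49 - 0.84
= 2.3600

2.3600


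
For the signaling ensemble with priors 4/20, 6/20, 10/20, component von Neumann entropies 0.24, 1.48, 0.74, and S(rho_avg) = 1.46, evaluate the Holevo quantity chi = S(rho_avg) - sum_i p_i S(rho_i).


chi = S(rho) - sum_i p_i * S(rho_i)
Weighted entropy = 4/20 * 0.24 + 6/20 * 1.48 + 10/20 * 0.74
= 0.8620
chi = 1.46 - 0.8620
= 0.5980

0.5980


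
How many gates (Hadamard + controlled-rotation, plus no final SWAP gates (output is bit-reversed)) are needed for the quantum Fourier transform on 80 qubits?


Hadamard gates: 80
Controlled rotations: n*(n-1)/2 = 80*79/2 = 3160
SWAP gates: 0 (omitted)
Total = 80 + 3160
= 3240

3240


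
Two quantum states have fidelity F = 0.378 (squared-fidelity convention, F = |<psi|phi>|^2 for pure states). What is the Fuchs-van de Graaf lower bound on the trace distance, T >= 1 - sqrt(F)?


Fuchs-van de Graaf (squared-fidelity convention): 1 - sqrt(F) <= T <= sqrt(1 - F).
Lower bound: T >= 1 - sqrt(F)
sqrt(F) = sqrt(0.378) = 0.6148
T >= 1 - 0.6148
T >= 0.3852

0.3852


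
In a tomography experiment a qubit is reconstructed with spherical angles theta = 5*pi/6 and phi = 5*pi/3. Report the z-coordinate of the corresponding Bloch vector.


theta = 2.6180, phi = 5.2360
r_z = cos(theta) = -0.8660

-0.8660


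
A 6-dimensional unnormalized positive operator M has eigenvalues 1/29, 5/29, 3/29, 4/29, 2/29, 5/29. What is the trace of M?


tr(M) = sum of eigenvalues
= 1/29 + 5/29 + 3/29 + 4/29 + 2/29 + 5/29
= 20/29
= 0.6897

0.6897


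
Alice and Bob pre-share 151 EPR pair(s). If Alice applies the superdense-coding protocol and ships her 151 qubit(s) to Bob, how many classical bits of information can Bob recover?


Superdense coding allows 2 classical bits per shared entangled pair.
151 pair(s) -> 2 * 151 = 302 classical bits

302


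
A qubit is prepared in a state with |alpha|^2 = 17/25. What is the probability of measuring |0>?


|alpha|^2 = 17/25 = 0.6800
|beta|^2 = 1 - 17/25 = 8/25 = 0.3200
P(|0>) = |alpha|^2 = 0.6800

0.6800


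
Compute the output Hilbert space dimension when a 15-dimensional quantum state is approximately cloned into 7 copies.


Output space = H^(tensor 7) where dim(H) = 15
dim = 15^7
= 225 (after 2 factors)
= 3375 (after 3 factors)
= 50625 (after 4 factors)
= 759375 (after 5 factors)
= 11390625 (after 6 factors)
= 170859375 (after 7 factors)
= 170859375

170859375


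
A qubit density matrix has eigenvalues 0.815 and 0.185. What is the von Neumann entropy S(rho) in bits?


S = -p*log2(p) - (1-p)*log2(1-p)
p = 0.8150, 1-p = 0.1850
= -0.8150 * log2(0.8150) - 0.1850 * log2(0.1850)
= -(-0.2405) - (-0.4504)
= 0.6909

0.6909


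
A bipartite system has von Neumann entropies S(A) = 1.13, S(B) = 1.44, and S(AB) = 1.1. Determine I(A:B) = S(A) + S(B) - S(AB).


I(A:B) = S(A) + S(B) - S(AB)
= 1.13 + 1.44 - 1.1
= 1.4700

1.4700


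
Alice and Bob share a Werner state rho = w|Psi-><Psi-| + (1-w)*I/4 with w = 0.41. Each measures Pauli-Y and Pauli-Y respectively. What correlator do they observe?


|Psi-> = (|01> - |10>)/sqrt(2)
For the pure Bell state, <Y_A Y_B> = -1 (Bell-state Pauli correlator).
The maximally-mixed part I/4 has tr(I/4 * P tensor P) = 0 for any traceless Pauli P.
So <Y_A Y_B>_rho = w * (-1) + (1 - w) * 0
= 0.41 * (-1)
= -0.4100

-0.4100


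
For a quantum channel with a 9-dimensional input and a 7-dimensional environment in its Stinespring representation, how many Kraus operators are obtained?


Tracing out the environment in an orthonormal basis {|i>_E} gives Kraus operators K_i = <i|_E U |0>_E.
Number of Kraus operators = dim(H_env) = d_env
= 7

7


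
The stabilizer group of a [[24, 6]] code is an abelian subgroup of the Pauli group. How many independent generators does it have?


For an [[n,k]] stabilizer code:
Number of stabilizer generators = n - k
= 24 - 6
= 18

18


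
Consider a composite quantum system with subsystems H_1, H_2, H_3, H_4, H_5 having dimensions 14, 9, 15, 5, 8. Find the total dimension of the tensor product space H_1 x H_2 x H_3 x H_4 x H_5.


dim(H_1 x H_2 x H_3 x H_4 x H_5) = 14 * 9 * 15 * 5 * 8
= 126 * 15 * 5 * 8
= 1890 * 5 * 8
= 9450 * 8
= 75600

75600


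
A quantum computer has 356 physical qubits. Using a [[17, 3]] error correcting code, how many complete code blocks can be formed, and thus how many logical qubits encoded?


Each code block uses 17 physical qubits for 3 logical qubit(s).
Number of complete blocks = floor(356 / 17) = 20
Logical qubits = 20 * 3
= 60

60


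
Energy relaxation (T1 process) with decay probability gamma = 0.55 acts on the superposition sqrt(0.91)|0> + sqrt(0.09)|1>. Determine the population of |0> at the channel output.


For amplitude damping with parameter gamma on state sqrt(a)|0> + sqrt(b)|1>:
alpha^2 = 0.91, beta^2 = 0.09
P(|0>) = alpha^2 + gamma * beta^2
= 0.91 + 0.55 * 0.09
= 0.91 + 0.0495
= 0.9595

0.9595


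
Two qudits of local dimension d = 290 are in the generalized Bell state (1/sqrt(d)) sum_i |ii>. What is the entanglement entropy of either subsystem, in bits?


For a maximally entangled state in d x d:
S = log2(d) = log2(290)
= 8.1799

8.1799


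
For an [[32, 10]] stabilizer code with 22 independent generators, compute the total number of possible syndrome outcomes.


Each stabilizer generator gives a binary (+1 or -1) measurement outcome.
With 22 independent generators:
Total syndromes = 2^22
= 4194304

4194304


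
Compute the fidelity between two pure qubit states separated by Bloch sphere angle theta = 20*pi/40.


For states separated by angle theta on Bloch sphere:
F = cos^2(theta/2)
theta = 20*pi/40 = 1.5708
theta/2 = 0.7854
cos(theta/2) = 0.7071
F = 0.5000

0.5000


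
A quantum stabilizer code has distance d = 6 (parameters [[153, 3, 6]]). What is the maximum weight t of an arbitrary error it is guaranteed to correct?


Code parameters: [[153, 3, 6]], distance d = 6.
Number of correctable errors = floor((d-1)/2)
= floor((6 - 1)/2)
= floor(5/2)
= 2

2


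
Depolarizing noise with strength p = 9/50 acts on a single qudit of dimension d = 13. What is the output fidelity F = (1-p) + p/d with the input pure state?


F = (1-p) + p/d
= (1 - 0.1800) + 0.1800/13
= 0.8200 + 0.0138
= 0.8338

0.8338


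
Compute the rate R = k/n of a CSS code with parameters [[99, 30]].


Code rate R = k/n
= 30/99
= 0.3030

0.3030


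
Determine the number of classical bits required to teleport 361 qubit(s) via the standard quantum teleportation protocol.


Quantum teleportation requires 2 classical bits per qubit teleported.
361 qubit(s) -> 2 * 361 = 722 classical bits

722


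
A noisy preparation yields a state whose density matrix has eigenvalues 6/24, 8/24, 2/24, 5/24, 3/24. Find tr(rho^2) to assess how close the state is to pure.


tr(rho^2) = sum of eigenvalues squared
= (6/24)^2 + (8/24)^2 + (2/24)^2 + (5/24)^2 + (3/24)^2
= (36 + 64 + 4 + 25 + 9) / 576
= 138/576
= 0.2396

0.2396


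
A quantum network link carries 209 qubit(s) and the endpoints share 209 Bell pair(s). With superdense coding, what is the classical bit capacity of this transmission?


Superdense coding allows 2 classical bits per shared entangled pair.
209 pair(s) -> 2 * 209 = 418 classical bits

418


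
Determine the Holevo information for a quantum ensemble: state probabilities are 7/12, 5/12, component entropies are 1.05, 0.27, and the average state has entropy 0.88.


chi = S(rho) - sum_i p_i * S(rho_i)
Weighted entropy = 7/12 * 1.05 + 5/12 * 0.27
= 0.7250
chi = 0.88 - 0.7250
= 0.1550

0.1550


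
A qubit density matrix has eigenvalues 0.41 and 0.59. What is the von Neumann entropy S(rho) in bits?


S = -p*log2(p) - (1-p)*log2(1-p)
p = 0.4100, 1-p = 0.5900
= -0.4100 * log2(0.4100) - 0.5900 * log2(0.5900)
= -(-0.5274) - (-0.4491)
= 0.9765

0.9765


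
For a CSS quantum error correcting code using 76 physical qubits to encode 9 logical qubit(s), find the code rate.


Code rate R = k/n
= 9/76
= 0.1184

0.1184


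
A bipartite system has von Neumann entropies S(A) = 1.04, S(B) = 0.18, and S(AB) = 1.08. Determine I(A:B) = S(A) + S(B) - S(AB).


I(A:B) = S(A) + S(B) - S(AB)
= 1.04 + 0.18 - 1.08
= 0.1400

0.1400


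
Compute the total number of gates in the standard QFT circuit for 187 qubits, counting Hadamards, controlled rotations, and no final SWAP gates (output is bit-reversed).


Hadamard gates: 187
Controlled rotations: n*(n-1)/2 = 187*186/2 = 17391
SWAP gates: 0 (omitted)
Total = 187 + 17391
= 17578

17578


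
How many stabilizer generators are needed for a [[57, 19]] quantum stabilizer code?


For an [[n,k]] stabilizer code:
Number of stabilizer generators = n - k
= 57 - 19
= 38

38


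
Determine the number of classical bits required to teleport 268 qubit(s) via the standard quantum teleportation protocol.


Quantum teleportation requires 2 classical bits per qubit teleported.
268 qubit(s) -> 2 * 268 = 536 classical bits

536


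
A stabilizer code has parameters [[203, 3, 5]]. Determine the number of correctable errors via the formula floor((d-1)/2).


Code parameters: [[203, 3, 5]], distance d = 5.
Number of correctable errors = floor((d-1)/2)
= floor((5 - 1)/2)
= floor(4/2)
= 2

2


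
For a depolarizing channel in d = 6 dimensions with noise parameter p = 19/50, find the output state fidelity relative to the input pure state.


F = (1-p) + p/d
= (1 - 0.3800) + 0.3800/6
= 0.6200 + 0.0633
= 0.6833

0.6833


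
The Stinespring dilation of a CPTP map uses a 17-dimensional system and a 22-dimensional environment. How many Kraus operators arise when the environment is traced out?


Tracing out the environment in an orthonormal basis {|i>_E} gives Kraus operators K_i = <i|_E U |0>_E.
Number of Kraus operators = dim(H_env) = d_env
= 22

22


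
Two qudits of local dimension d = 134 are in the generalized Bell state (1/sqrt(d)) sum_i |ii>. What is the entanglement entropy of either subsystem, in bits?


For a maximally entangled state in d x d:
S = log2(d) = log2(134)
= 7.0661

7.0661


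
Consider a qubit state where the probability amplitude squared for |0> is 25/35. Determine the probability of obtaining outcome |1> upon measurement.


|alpha|^2 = 25/35 = 0.7143
|beta|^2 = 1 - 25/35 = 10/35 = 0.2857
P(|1>) = |beta|^2 = 0.2857

0.2857


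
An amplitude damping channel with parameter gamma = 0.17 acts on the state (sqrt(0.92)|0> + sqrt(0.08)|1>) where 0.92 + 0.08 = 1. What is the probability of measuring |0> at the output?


For amplitude damping with parameter gamma on state sqrt(a)|0> + sqrt(b)|1>:
alpha^2 = 0.92, beta^2 = 0.08
P(|0>) = alpha^2 + gamma * beta^2
= 0.92 + 0.17 * 0.08
= 0.92 + 0.0136
= 0.9336

0.9336


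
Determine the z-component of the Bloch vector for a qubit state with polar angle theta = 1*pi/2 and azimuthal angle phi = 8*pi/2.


theta = 1.5708, phi = 12.5664
r_z = cos(theta) = 0.0000

0.0000


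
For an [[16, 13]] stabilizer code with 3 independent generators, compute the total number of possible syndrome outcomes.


Each stabilizer generator gives a binary (+1 or -1) measurement outcome.
With 3 independent generators:
Total syndromes = 2^3
= 8

8


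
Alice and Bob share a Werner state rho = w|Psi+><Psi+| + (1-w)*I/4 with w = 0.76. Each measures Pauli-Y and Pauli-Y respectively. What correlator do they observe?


|Psi+> = (|01> + |10>)/sqrt(2)
For the pure Bell state, <Y_A Y_B> = +1 (Bell-state Pauli correlator).
The maximally-mixed part I/4 has tr(I/4 * P tensor P) = 0 for any traceless Pauli P.
So <Y_A Y_B>_rho = w * (+1) + (1 - w) * 0
= 0.76 * (+1)
= 0.7600

0.7600


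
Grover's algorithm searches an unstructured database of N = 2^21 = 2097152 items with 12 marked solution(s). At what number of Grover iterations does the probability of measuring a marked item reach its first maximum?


After j Grover iterations the success probability is P(j) = sin^2((2j+1)*theta), where sin(theta) = sqrt(k/N).
N = 2^21 = 2097152, k = 12
sin(theta) = sqrt(k/N) = 0.002392079827
theta = arcsin(sqrt(k/N)) = 0.002392082108 rad
P(j) reaches its first maximum when (2j+1)*theta is as close as possible to pi/2, i.e. j = round(pi/(4*theta) - 1/2).
pi/(4*theta) - 1/2 = 327.8324
(For comparison, the common estimate pi/4 * sqrt(N/k) = 328.3328; the exact maximiser is used here.)
Optimal iterations = 328

328


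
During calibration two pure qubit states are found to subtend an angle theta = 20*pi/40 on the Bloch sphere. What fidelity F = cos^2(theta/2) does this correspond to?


For states separated by angle theta on Bloch sphere:
F = cos^2(theta/2)
theta = 20*pi/40 = 1.5708
theta/2 = 0.7854
cos(theta/2) = 0.7071
F = 0.5000

0.5000


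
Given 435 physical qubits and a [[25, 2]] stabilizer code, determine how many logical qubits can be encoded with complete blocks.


Each code block uses 25 physical qubits for 2 logical qubit(s).
Number of complete blocks = floor(435 / 25) = 17
Logical qubits = 17 * 2
= 34

34


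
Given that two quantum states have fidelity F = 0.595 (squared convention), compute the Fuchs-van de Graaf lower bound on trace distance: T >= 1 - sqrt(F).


Fuchs-van de Graaf (squared-fidelity convention): 1 - sqrt(F) <= T <= sqrt(1 - F).
Lower bound: T >= 1 - sqrt(F)
sqrt(F) = sqrt(0.595) = 0.7714
T >= 1 - 0.7714
T >= 0.2286

0.2286


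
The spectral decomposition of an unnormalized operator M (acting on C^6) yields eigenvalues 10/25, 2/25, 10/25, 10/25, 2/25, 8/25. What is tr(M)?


tr(M) = sum of eigenvalues
= 10/25 + 2/25 + 10/25 + 10/25 + 2/25 + 8/25
= 42/25
= 1.6800

1.6800


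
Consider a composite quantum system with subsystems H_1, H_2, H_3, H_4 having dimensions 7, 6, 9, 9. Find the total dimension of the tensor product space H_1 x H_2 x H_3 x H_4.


dim(H_1 x H_2 x H_3 x H_4) = 7 * 6 * 9 * 9
= 42 * 9 * 9
= 378 * 9
= 3402

3402


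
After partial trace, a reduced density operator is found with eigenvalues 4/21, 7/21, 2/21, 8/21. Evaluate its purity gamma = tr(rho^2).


tr(rho^2) = sum of eigenvalues squared
= (4/21)^2 + (7/21)^2 + (2/21)^2 + (8/21)^2
= (16 + 49 + 4 + 64) / 441
= 133/441
= 0.3016

0.3016


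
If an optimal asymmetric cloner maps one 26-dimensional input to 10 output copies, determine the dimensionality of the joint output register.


Output space = H^(tensor 10) where dim(H) = 26
dim = 26^10
= 676 (after 2 factors)
= 17576 (after 3 factors)
= 456976 (after 4 factors)
= 11881376 (after 5 factors)
= 308915776 (after 6 factors)
= 8031810176 (after 7 factors)
= 208827064576 (after 8 factors)
= 5429503678976 (after 9 factors)
= 141167095653376 (after 10 factors)
= 141167095653376

141167095653376


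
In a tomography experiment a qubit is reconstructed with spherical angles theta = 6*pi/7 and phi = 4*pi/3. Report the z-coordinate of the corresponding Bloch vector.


theta = 2.6928, phi = 4.1888
r_z = cos(theta) = -0.9010

-0.9010


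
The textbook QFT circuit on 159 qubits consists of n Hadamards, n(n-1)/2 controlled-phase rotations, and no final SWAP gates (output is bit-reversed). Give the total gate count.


Hadamard gates: 159
Controlled rotations: n*(n-1)/2 = 159*158/2 = 12561
SWAP gates: 0 (omitted)
Total = 159 + 12561
= 12720

12720


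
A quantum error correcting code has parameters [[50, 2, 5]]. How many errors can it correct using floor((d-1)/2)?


Code parameters: [[50, 2, 5]], distance d = 5.
Number of correctable errors = floor((d-1)/2)
= floor((5 - 1)/2)
= floor(4/2)
= 2

2


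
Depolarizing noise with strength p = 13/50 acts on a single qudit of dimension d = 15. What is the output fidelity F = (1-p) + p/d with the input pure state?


F = (1-p) + p/d
= (1 - 0.2600) + 0.2600/15
= 0.7400 + 0.0173
= 0.7573

0.7573


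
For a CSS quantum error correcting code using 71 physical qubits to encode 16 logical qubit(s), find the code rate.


Code rate R = k/n
= 16/71
= 0.2254

0.2254


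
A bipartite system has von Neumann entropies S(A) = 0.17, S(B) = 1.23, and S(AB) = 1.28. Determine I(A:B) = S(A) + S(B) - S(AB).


I(A:B) = S(A) + S(B) - S(AB)
= 0.17 + 1.23 - 1.28
= 0.1200

0.1200


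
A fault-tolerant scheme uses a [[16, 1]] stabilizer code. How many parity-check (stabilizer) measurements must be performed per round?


For an [[n,k]] stabilizer code:
Number of stabilizer generators = n - k
= 16 - 1
= 15

15


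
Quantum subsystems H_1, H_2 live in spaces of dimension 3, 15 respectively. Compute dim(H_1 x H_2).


dim(H_1 x H_2) = 3 * 15
= 45

45


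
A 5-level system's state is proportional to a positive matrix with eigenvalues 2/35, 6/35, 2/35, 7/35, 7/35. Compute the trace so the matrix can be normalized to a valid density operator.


tr(M) = sum of eigenvalues
= 2/35 + 6/35 + 2/35 + 7/35 + 7/35
= 24/35
= 0.6857

0.6857


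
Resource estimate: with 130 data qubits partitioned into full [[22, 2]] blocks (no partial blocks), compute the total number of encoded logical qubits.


Each code block uses 22 physical qubits for 2 logical qubit(s).
Number of complete blocks = floor(130 / 22) = 5
Logical qubits = 5 * 2
= 10

10


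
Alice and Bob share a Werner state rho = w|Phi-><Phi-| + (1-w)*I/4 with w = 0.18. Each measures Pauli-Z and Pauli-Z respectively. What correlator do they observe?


|Phi-> = (|00> - |11>)/sqrt(2)
For the pure Bell state, <Z_A Z_B> = +1 (Bell-state Pauli correlator).
The maximally-mixed part I/4 has tr(I/4 * P tensor P) = 0 for any traceless Pauli P.
So <Z_A Z_B>_rho = w * (+1) + (1 - w) * 0
= 0.18 * (+1)
= 0.1800

0.1800


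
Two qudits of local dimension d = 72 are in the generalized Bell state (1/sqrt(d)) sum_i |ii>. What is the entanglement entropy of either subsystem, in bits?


For a maximally entangled state in d x d:
S = log2(d) = log2(72)
= 6.1699

6.1699


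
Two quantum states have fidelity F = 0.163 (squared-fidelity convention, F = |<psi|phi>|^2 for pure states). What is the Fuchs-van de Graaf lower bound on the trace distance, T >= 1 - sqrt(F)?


Fuchs-van de Graaf (squared-fidelity convention): 1 - sqrt(F) <= T <= sqrt(1 - F).
Lower bound: T >= 1 - sqrt(F)
sqrt(F) = sqrt(0.163) = 0.4037
T >= 1 - 0.4037
T >= 0.5963

0.5963


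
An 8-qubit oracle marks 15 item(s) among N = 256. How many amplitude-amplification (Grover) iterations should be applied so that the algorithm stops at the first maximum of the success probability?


After j Grover iterations the success probability is P(j) = sin^2((2j+1)*theta), where sin(theta) = sqrt(k/N).
N = 2^8 = 256, k = 15
sin(theta) = sqrt(k/N) = 0.2420614591
theta = arcsin(sqrt(k/N)) = 0.2444899339 rad
P(j) reaches its first maximum when (2j+1)*theta is as close as possible to pi/2, i.e. j = round(pi/(4*theta) - 1/2).
pi/(4*theta) - 1/2 = 2.7124
(For comparison, the common estimate pi/4 * sqrt(N/k) = 3.2446; the exact maximiser is used here.)
Optimal iterations = 3

3


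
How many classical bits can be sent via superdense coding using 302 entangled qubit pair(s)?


Superdense coding allows 2 classical bits per shared entangled pair.
302 pair(s) -> 2 * 302 = 604 classical bits

604


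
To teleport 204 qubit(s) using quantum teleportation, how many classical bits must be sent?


Quantum teleportation requires 2 classical bits per qubit teleported.
204 qubit(s) -> 2 * 204 = 408 classical bits

408


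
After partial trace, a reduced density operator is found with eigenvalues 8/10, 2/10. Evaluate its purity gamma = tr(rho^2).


tr(rho^2) = sum of eigenvalues squared
= (8/10)^2 + (2/10)^2
= (64 + 4) / 100
= 68/100
= 0.6800

0.6800


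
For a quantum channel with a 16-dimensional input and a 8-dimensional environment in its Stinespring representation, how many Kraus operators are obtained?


Tracing out the environment in an orthonormal basis {|i>_E} gives Kraus operators K_i = <i|_E U |0>_E.
Number of Kraus operators = dim(H_env) = d_env
= 8

8


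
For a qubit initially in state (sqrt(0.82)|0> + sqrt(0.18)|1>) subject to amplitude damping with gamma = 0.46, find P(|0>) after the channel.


For amplitude damping with parameter gamma on state sqrt(a)|0> + sqrt(b)|1>:
alpha^2 = 0.82, beta^2 = 0.18
P(|0>) = alpha^2 + gamma * beta^2
= 0.82 + 0.46 * 0.18
= 0.82 + 0.0828
= 0.9028

0.9028


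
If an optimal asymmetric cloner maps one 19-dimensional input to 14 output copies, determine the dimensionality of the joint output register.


Output space = H^(tensor 14) where dim(H) = 19
dim = 19^14
= 361 (after 2 factors)
= 6859 (after 3 factors)
= 130321 (after 4 factors)
= 2476099 (after 5 factors)
= 47045881 (after 6 factors)
= 893871739 (after 7 factors)
= 16983563041 (after 8 factors)
= 322687697779 (after 9 factors)
= 6131066257801 (after 10 factors)
= 116490258898219 (after 11 factors)
= 2213314919066161 (after 12 factors)
= 42052983462257059 (after 13 factors)
= 799006685782884121 (after 14 factors)
= 799006685782884121

799006685782884121


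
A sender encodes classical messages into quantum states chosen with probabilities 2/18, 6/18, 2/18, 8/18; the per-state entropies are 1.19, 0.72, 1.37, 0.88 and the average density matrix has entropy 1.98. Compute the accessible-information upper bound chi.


chi = S(rho) - sum_i p_i * S(rho_i)
Weighted entropy = 2/18 * 1.19 + 6/18 * 0.72 + 2/18 * 1.37 + 8/18 * 0.88
= 0.9156
chi = 1.98 - 0.9156
= 1.0644

1.0644


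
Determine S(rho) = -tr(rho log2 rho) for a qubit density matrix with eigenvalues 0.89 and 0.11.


S = -p*log2(p) - (1-p)*log2(1-p)
p = 0.8900, 1-p = 0.1100
= -0.8900 * log2(0.8900) - 0.1100 * log2(0.1100)
= -(-0.1496) - (-0.3503)
= 0.4999

0.4999


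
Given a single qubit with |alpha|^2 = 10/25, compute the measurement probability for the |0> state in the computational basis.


|alpha|^2 = 10/25 = 0.4000
|beta|^2 = 1 - 10/25 = 15/25 = 0.6000
P(|0>) = |alpha|^2 = 0.4000

0.4000


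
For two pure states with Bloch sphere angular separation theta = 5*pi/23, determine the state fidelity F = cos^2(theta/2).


For states separated by angle theta on Bloch sphere:
F = cos^2(theta/2)
theta = 5*pi/23 = 0.6830
theta/2 = 0.3415
cos(theta/2) = 0.9423
F = 0.8879

0.8879


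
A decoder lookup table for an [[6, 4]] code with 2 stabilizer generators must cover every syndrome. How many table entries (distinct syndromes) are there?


Each stabilizer generator gives a binary (+1 or -1) measurement outcome.
With 2 independent generators:
Total syndromes = 2^2
= 4

4


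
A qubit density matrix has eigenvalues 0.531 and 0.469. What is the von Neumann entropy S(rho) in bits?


S = -p*log2(p) - (1-p)*log2(1-p)
p = 0.5310, 1-p = 0.4690
= -0.5310 * log2(0.5310) - 0.4690 * log2(0.4690)
= -(-0.4849) - (-0.5123)
= 0.9972

0.9972


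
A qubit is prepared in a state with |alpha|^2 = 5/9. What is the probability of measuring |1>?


|alpha|^2 = 5/9 = 0.5556
|beta|^2 = 1 - 5/9 = 4/9 = 0.4444
P(|1>) = |beta|^2 = 0.4444

0.4444


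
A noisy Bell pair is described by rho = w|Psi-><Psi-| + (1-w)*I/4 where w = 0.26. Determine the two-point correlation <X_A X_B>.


|Psi-> = (|01> - |10>)/sqrt(2)
For the pure Bell state, <X_A X_B> = -1 (Bell-state Pauli correlator).
The maximally-mixed part I/4 has tr(I/4 * P tensor P) = 0 for any traceless Pauli P.
So <X_A X_B>_rho = w * (-1) + (1 - w) * 0
= 0.26 * (-1)
= -0.2600

-0.2600


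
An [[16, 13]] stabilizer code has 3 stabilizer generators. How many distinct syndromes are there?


Each stabilizer generator gives a binary (+1 or -1) measurement outcome.
With 3 independent generators:
Total syndromes = 2^3
= 8

8


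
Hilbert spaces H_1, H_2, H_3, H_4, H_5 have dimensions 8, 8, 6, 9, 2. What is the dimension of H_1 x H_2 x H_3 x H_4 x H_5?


dim(H_1 x H_2 x H_3 x H_4 x H_5) = 8 * 8 * 6 * 9 * 2
= 64 * 6 * 9 * 2
= 384 * 9 * 2
= 3456 * 2
= 6912

6912


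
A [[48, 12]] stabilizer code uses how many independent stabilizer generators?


For an [[n,k]] stabilizer code:
Number of stabilizer generators = n - k
= 48 - 12
= 36

36


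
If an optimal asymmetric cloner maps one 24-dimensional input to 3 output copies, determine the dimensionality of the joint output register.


Output space = H^(tensor 3) where dim(H) = 24
dim = 24^3
= 576 (after 2 factors)
= 13824 (after 3 factors)
= 13824

13824


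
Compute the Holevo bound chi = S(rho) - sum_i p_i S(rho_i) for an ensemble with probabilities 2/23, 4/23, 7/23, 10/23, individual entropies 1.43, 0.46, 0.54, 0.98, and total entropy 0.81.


chi = S(rho) - sum_i p_i * S(rho_i)
Weighted entropy = 2/23 * 1.43 + 4/23 * 0.46 + 7/23 * 0.54 + 10/23 * 0.98
= 0.7948
chi = 0.81 - 0.7948
= 0.0152

0.0152


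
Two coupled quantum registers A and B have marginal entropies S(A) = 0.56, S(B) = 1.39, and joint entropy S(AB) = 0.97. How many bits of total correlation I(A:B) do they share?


I(A:B) = S(A) + S(B) - S(AB)
= 0.56 + 1.39 - 0.97
= 0.9800

0.9800


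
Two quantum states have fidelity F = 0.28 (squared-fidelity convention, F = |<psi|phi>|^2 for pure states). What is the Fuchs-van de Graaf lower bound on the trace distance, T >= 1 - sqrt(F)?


Fuchs-van de Graaf (squared-fidelity convention): 1 - sqrt(F) <= T <= sqrt(1 - F).
Lower bound: T >= 1 - sqrt(F)
sqrt(F) = sqrt(0.28) = 0.5292
T >= 1 - 0.5292
T >= 0.4708

0.4708


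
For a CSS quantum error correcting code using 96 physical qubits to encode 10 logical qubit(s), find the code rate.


Code rate R = k/n
= 10/96
= 0.1042

0.1042


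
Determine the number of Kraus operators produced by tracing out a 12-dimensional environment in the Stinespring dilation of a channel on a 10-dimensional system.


Tracing out the environment in an orthonormal basis {|i>_E} gives Kraus operators K_i = <i|_E U |0>_E.
Number of Kraus operators = dim(H_env) = d_env
= 12

12


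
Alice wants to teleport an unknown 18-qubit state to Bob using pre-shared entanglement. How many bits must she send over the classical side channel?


Quantum teleportation requires 2 classical bits per qubit teleported.
18 qubit(s) -> 2 * 18 = 36 classical bits

36


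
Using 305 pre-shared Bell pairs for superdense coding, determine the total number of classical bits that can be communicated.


Superdense coding allows 2 classical bits per shared entangled pair.
305 pair(s) -> 2 * 305 = 610 classical bits

610


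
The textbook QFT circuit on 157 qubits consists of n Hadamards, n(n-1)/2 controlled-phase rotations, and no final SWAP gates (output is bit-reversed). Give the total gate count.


Hadamard gates: 157
Controlled rotations: n*(n-1)/2 = 157*156/2 = 12246
SWAP gates: 0 (omitted)
Total = 157 + 12246
= 12403

12403


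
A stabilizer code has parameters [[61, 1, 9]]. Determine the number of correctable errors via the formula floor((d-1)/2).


Code parameters: [[61, 1, 9]], distance d = 9.
Number of correctable errors = floor((d-1)/2)
= floor((9 - 1)/2)
= floor(8/2)
= 4

4


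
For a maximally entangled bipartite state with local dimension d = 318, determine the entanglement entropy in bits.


For a maximally entangled state in d x d:
S = log2(d) = log2(318)
= 8.3129

8.3129


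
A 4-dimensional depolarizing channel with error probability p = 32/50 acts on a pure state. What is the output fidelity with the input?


F = (1-p) + p/d
= (1 - 0.6400) + 0.6400/4
= 0.3600 + 0.1600
= 0.5200

0.5200


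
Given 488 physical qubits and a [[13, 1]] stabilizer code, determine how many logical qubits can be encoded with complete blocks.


Each code block uses 13 physical qubits for 1 logical qubit(s).
Number of complete blocks = floor(488 / 13) = 37
Logical qubits = 37 * 1
= 37

37


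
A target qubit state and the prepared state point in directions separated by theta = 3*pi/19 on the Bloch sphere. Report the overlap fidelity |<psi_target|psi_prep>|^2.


For states separated by angle theta on Bloch sphere:
F = cos^2(theta/2)
theta = 3*pi/19 = 0.4960
theta/2 = 0.2480
cos(theta/2) = 0.9694
F = 0.9397

0.9397


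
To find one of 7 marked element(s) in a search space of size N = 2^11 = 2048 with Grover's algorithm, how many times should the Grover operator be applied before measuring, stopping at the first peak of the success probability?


After j Grover iterations the success probability is P(j) = sin^2((2j+1)*theta), where sin(theta) = sqrt(k/N).
N = 2^11 = 2048, k = 7
sin(theta) = sqrt(k/N) = 0.05846339667
theta = arcsin(sqrt(k/N)) = 0.05849675234 rad
P(j) reaches its first maximum when (2j+1)*theta is as close as possible to pi/2, i.e. j = round(pi/(4*theta) - 1/2).
pi/(4*theta) - 1/2 = 12.9264
(For comparison, the common estimate pi/4 * sqrt(N/k) = 13.4340; the exact maximiser is used here.)
Optimal iterations = 13

13


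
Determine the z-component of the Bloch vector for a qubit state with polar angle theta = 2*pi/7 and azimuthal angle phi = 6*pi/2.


theta = 0.8976, phi = 9.4248
r_z = cos(theta) = 0.6235

0.6235


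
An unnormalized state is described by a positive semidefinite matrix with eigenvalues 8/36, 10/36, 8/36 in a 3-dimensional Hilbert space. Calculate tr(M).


tr(M) = sum of eigenvalues
= 8/36 + 10/36 + 8/36
= 26/36
= 0.7222

0.7222


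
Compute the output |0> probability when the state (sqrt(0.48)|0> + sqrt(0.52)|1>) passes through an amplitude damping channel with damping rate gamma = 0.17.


For amplitude damping with parameter gamma on state sqrt(a)|0> + sqrt(b)|1>:
alpha^2 = 0.48, beta^2 = 0.52
P(|0>) = alpha^2 + gamma * beta^2
= 0.48 + 0.17 * 0.52
= 0.48 + 0.0884
= 0.5684

0.5684


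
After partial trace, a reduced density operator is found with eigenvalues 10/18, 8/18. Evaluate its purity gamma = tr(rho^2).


tr(rho^2) = sum of eigenvalues squared
= (10/18)^2 + (8/18)^2
= (100 + 64) / 324
= 164/324
= 0.5062

0.5062


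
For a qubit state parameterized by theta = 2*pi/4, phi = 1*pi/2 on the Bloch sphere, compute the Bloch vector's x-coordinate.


theta = 1.5708, phi = 1.5708
r_x = sin(theta)*cos(phi) = 1.0000 * 0.0000
r_x = 0.0000

0.0000


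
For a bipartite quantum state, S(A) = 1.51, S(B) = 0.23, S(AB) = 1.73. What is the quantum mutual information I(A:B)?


I(A:B) = S(A) + S(B) - S(AB)
= 1.51 + 0.23 - 1.73
= 0.0100

0.0100


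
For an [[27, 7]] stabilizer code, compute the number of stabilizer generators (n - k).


For an [[n,k]] stabilizer code:
Number of stabilizer generators = n - k
= 27 - 7
= 20

20


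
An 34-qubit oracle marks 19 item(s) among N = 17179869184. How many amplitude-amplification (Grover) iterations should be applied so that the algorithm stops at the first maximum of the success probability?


After j Grover iterations the success probability is P(j) = sin^2((2j+1)*theta), where sin(theta) = sqrt(k/N).
N = 2^34 = 17179869184, k = 19
sin(theta) = sqrt(k/N) = 3.325575976e-05
theta = arcsin(sqrt(k/N)) = 3.325575977e-05 rad
P(j) reaches its first maximum when (2j+1)*theta is as close as possible to pi/2, i.e. j = round(pi/(4*theta) - 1/2).
pi/(4*theta) - 1/2 = 23616.4063
(For comparison, the common estimate pi/4 * sqrt(N/k) = 23616.9063; the exact maximiser is used here.)
Optimal iterations = 23616

23616


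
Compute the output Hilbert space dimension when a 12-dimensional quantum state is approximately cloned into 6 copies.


Output space = H^(tensor 6) where dim(H) = 12
dim = 12^6
= 144 (after 2 factors)
= 1728 (after 3 factors)
= 20736 (after 4 factors)
= 248832 (after 5 factors)
= 2985984 (after 6 factors)
= 2985984

2985984


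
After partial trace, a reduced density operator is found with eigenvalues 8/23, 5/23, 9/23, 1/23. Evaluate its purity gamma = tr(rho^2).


tr(rho^2) = sum of eigenvalues squared
= (8/23)^2 + (5/23)^2 + (9/23)^2 + (1/23)^2
= (64 + 25 + 81 + 1) / 529
= 171/529
= 0.3233

0.3233


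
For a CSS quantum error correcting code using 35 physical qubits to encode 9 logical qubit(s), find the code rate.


Code rate R = k/n
= 9/35
= 0.2571

0.2571


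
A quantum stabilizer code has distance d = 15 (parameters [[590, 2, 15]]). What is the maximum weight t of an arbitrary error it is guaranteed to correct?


Code parameters: [[590, 2, 15]], distance d = 15.
Number of correctable errors = floor((d-1)/2)
= floor((15 - 1)/2)
= floor(14/2)
= 7

7


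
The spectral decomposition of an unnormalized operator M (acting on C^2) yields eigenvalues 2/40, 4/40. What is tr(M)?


tr(M) = sum of eigenvalues
= 2/40 + 4/40
= 6/40
= 0.1500

0.1500


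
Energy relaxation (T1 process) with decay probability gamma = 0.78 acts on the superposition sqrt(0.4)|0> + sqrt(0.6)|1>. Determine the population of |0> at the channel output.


For amplitude damping with parameter gamma on state sqrt(a)|0> + sqrt(b)|1>:
alpha^2 = 0.4, beta^2 = 0.6
P(|0>) = alpha^2 + gamma * beta^2
= 0.4 + 0.78 * 0.6
= 0.4 + 0.4680
= 0.8680

0.8680


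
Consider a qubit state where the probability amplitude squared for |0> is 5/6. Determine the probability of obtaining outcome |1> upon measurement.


|alpha|^2 = 5/6 = 0.8333
|beta|^2 = 1 - 5/6 = 1/6 = 0.1667
P(|1>) = |beta|^2 = 0.1667

0.1667


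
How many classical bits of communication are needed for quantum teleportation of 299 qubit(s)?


Quantum teleportation requires 2 classical bits per qubit teleported.
299 qubit(s) -> 2 * 299 = 598 classical bits

598


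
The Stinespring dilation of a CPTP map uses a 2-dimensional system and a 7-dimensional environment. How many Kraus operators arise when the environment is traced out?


Tracing out the environment in an orthonormal basis {|i>_E} gives Kraus operators K_i = <i|_E U |0>_E.
Number of Kraus operators = dim(H_env) = d_env
= 7

7


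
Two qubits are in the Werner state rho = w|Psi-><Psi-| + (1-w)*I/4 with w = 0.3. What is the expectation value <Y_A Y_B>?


|Psi-> = (|01> - |10>)/sqrt(2)
For the pure Bell state, <Y_A Y_B> = -1 (Bell-state Pauli correlator).
The maximally-mixed part I/4 has tr(I/4 * P tensor P) = 0 for any traceless Pauli P.
So <Y_A Y_B>_rho = w * (-1) + (1 - w) * 0
= 0.3 * (-1)
= -0.3000

-0.3000


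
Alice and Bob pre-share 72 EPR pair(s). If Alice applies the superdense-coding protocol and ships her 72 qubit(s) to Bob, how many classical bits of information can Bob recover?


Superdense coding allows 2 classical bits per shared entangled pair.
72 pair(s) -> 2 * 72 = 144 classical bits

144


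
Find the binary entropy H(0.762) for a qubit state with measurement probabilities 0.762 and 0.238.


S = -p*log2(p) - (1-p)*log2(1-p)
p = 0.7620, 1-p = 0.2380
= -0.7620 * log2(0.7620) - 0.2380 * log2(0.2380)
= -(-0.2988) - (-0.4929)
= 0.7917

0.7917


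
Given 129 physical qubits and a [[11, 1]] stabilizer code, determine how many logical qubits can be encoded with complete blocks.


Each code block uses 11 physical qubits for 1 logical qubit(s).
Number of complete blocks = floor(129 / 11) = 11
Logical qubits = 11 * 1
= 11

11


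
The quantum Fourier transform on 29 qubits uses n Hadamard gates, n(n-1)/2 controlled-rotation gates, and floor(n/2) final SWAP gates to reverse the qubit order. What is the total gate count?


Hadamard gates: 29
Controlled rotations: n*(n-1)/2 = 29*28/2 = 406
SWAP gates: floor(n/2) = floor(29/2) = 14
Total = 29 + 406 + 14
= 449

449


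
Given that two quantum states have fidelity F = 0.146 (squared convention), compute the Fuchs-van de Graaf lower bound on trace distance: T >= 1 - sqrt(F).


Fuchs-van de Graaf (squared-fidelity convention): 1 - sqrt(F) <= T <= sqrt(1 - F).
Lower bound: T >= 1 - sqrt(F)
sqrt(F) = sqrt(0.146) = 0.3821
T >= 1 - 0.3821
T >= 0.6179

0.6179


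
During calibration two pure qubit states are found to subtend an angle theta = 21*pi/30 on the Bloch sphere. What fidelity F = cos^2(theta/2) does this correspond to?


For states separated by angle theta on Bloch sphere:
F = cos^2(theta/2)
theta = 21*pi/30 = 2.1991
theta/2 = 1.0996
cos(theta/2) = 0.4540
F = 0.2061

0.2061


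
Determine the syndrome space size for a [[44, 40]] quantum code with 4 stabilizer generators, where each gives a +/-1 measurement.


Each stabilizer generator gives a binary (+1 or -1) measurement outcome.
With 4 independent generators:
Total syndromes = 2^4
= 16

16


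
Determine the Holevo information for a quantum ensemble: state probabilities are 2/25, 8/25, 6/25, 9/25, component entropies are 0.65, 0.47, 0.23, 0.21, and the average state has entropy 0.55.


chi = S(rho) - sum_i p_i * S(rho_i)
Weighted entropy = 2/25 * 0.65 + 8/25 * 0.47 + 6/25 * 0.23 + 9/25 * 0.21
= 0.3332
chi = 0.55 - 0.3332
= 0.2168

0.2168


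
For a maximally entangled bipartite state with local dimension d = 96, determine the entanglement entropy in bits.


For a maximally entangled state in d x d:
S = log2(d) = log2(96)
= 6.5850

6.5850


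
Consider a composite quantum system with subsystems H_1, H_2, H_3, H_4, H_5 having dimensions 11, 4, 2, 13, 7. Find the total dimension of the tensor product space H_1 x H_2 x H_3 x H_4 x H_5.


dim(H_1 x H_2 x H_3 x H_4 x H_5) = 11 * 4 * 2 * 13 * 7
= 44 * 2 * 13 * 7
= 88 * 13 * 7
= 1144 * 7
= 8008

8008


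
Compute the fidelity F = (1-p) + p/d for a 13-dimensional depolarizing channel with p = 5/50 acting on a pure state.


F = (1-p) + p/d
= (1 - 0.1000) + 0.1000/13
= 0.9000 + 0.0077
= 0.9077

0.9077


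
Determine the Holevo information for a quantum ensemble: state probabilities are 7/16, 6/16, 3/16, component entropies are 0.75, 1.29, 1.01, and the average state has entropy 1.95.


chi = S(rho) - sum_i p_i * S(rho_i)
Weighted entropy = 7/16 * 0.75 + 6/16 * 1.29 + 3/16 * 1.01
= 1.0012
chi = 1.95 - 1.0012
= 0.9487

0.9487


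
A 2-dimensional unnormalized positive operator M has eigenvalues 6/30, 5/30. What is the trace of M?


tr(M) = sum of eigenvalues
= 6/30 + 5/30
= 11/30
= 0.3667

0.3667


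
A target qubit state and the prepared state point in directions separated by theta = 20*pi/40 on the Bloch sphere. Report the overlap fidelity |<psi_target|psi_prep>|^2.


For states separated by angle theta on Bloch sphere:
F = cos^2(theta/2)
theta = 20*pi/40 = 1.5708
theta/2 = 0.7854
cos(theta/2) = 0.7071
F = 0.5000

0.5000


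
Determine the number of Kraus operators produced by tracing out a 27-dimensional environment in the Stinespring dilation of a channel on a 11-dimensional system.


Tracing out the environment in an orthonormal basis {|i>_E} gives Kraus operators K_i = <i|_E U |0>_E.
Number of Kraus operators = dim(H_env) = d_env
= 27

27


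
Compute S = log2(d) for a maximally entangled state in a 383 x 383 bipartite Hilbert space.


For a maximally entangled state in d x d:
S = log2(d) = log2(383)
= 8.5812

8.5812


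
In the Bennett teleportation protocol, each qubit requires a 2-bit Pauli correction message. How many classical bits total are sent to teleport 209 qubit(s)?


Quantum teleportation requires 2 classical bits per qubit teleported.
209 qubit(s) -> 2 * 209 = 418 classical bits

418


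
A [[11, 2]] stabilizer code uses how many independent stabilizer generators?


For an [[n,k]] stabilizer code:
Number of stabilizer generators = n - k
= 11 - 2
= 9

9


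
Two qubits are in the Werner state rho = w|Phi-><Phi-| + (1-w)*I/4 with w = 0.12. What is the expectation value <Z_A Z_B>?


|Phi-> = (|00> - |11>)/sqrt(2)
For the pure Bell state, <Z_A Z_B> = +1 (Bell-state Pauli correlator).
The maximally-mixed part I/4 has tr(I/4 * P tensor P) = 0 for any traceless Pauli P.
So <Z_A Z_B>_rho = w * (+1) + (1 - w) * 0
= 0.12 * (+1)
= 0.1200

0.1200


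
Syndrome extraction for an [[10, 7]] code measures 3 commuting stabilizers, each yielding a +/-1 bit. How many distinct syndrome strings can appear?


Each stabilizer generator gives a binary (+1 or -1) measurement outcome.
With 3 independent generators:
Total syndromes = 2^3
= 8

8
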